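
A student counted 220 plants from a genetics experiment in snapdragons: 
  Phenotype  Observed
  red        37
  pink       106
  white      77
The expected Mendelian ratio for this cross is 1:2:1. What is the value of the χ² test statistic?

Under the 1:2:1 hypothesis (Σ ratio = 4, N = 220):
  red: 220 × 1/4 = 55
  pink: 220 × 2/4 = 110
  white: 220 × 1/4 = 55
χ² = Σ (O − E)² / E
  red: (37 − 55)² / 55 = 5.8909
  pink: (106 − 110)² / 110 = 0.1455
  white: (77 − 55)² / 55 = 8.8000
χ² = 5.8909 + 0.1455 + 8.8000 = 14.8364 ≈ 14.836

14.836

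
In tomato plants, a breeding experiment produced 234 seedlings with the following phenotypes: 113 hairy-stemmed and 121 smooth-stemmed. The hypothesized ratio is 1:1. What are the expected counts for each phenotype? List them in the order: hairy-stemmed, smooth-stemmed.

117, 117

Under the 1:1 hypothesis (Σ ratio = 2, N = 234):
  hairy-stemmed: 234 × 1/2 = 117
  smooth-stemmed: 234 × 1/2 = 117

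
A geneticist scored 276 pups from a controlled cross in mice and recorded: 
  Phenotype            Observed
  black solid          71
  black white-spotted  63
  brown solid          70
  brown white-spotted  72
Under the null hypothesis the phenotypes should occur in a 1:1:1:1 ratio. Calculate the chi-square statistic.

Under the 1:1:1:1 hypothesis (Σ ratio = 4, N = 276):
  black solid: 276 × 1/4 = 69
  black white-spotted: 276 × 1/4 = 69
  brown solid: 276 × 1/4 = 69
  brown white-spotted: 276 × 1/4 = 69
χ² = Σ (O − E)² / E
  black solid: (71 − 69)² / 69 = 0.0580
  black white-spotted: (63 − 69)² / 69 = 0.5217
  brown solid: (70 − 69)² / 69 = 0.0145
  brown white-spotted: (72 − 69)² / 69 = 0.1304
χ² = 0.0580 + 0.5217 + 0.0145 + 0.1304 = 0.7246 ≈ 0.725

0.725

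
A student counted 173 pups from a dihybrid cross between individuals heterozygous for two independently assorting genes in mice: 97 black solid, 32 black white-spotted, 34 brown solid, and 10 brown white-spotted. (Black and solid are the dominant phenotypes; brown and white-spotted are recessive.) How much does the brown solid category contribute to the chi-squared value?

A dihybrid F₂ with independent assortment and complete dominance at both loci gives a 9:3:3:1 phenotypic ratio.
The 9:3:3:1 ratio has 16 parts, so with N = 173 the expected counts are:
  black solid: 173 × 9/16 = 97.3125
  black white-spotted: 173 × 3/16 = 32.4375
  brown solid: 173 × 3/16 = 32.4375
  brown white-spotted: 173 × 1/16 = 10.8125
Contribution of brown solid: (34 − 32.4375)² / 32.4375 = 0.0753

0.075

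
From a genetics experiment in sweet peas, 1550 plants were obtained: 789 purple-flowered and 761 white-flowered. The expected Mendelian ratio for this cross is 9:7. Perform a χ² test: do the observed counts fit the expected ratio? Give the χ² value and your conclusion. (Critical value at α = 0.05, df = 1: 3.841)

18.006; not consistent

The 9:7 ratio has 16 parts, so with N = 1550 the expected counts are:
  purple-flowered: 1550 × 9/16 = 871.875
  white-flowered: 1550 × 7/16 = 678.125
χ² = Σ (O − E)² / E
  purple-flowered: (789 − 871.875)² / 871.875 = 7.8776
  white-flowered: (761 − 678.125)² / 678.125 = 10.1283
χ² = 7.8776 + 10.1283 = 18.0059 ≈ 18.006
Degrees of freedom = 2 − 1 = 1; critical value at α = 0.05 is 3.841.
Since 18.006 > 3.841, we reject the null hypothesis — the data do not fit the 9:7 ratio.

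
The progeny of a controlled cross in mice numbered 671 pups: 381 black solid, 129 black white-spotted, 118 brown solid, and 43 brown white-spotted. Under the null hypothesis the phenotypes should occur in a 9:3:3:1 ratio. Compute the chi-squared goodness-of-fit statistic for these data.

0.626

The 9:3:3:1 ratio has 16 parts, so with N = 671 the expected counts are:
  black solid: 671 × 9/16 = 377.4375
  black white-spotted: 671 × 3/16 = 125.8125
  brown solid: 671 × 3/16 = 125.8125
  brown white-spotted: 671 × 1/16 = 41.9375
χ² = Σ (O − E)² / E
  black solid: (381 − 377.4375)² / 377.4375 = 0.0336
  black white-spotted: (129 − 125.8125)² / 125.8125 = 0.0808
  brown solid: (118 − 125.8125)² / 125.8125 = 0.4851
  brown white-spotted: (43 − 41.9375)² / 41.9375 = 0.0269
χ² = 0.0336 + 0.0808 + 0.4851 + 0.0269 = 0.6264 ≈ 0.626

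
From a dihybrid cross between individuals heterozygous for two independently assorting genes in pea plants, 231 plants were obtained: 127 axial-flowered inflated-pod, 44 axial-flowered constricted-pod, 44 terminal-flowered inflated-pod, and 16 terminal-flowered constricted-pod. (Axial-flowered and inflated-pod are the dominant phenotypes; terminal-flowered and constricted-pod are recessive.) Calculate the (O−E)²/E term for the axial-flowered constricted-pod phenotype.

A dihybrid F₂ with independent assortment and complete dominance at both loci gives a 9:3:3:1 phenotypic ratio.
Total ratio parts = 16. Expected numbers out of 231:
  axial-flowered inflated-pod: 231 × 9/16 = 129.9375
  axial-flowered constricted-pod: 231 × 3/16 = 43.3125
  terminal-flowered inflated-pod: 231 × 3/16 = 43.3125
  terminal-flowered constricted-pod: 231 × 1/16 = 14.4375
Contribution of axial-flowered constricted-pod: (44 − 43.3125)² / 43.3125 = 0.0109

0.011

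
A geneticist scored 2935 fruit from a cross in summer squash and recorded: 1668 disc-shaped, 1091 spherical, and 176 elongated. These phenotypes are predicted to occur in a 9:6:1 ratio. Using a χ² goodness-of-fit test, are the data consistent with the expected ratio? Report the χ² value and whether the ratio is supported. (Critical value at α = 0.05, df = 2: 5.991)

The 9:6:1 ratio has 16 parts, so with N = 2935 the expected counts are:
  disc-shaped: 2935 × 9/16 = 1650.9375
  spherical: 2935 × 6/16 = 1100.625
  elongated: 2935 × 1/16 = 183.4375
χ² = Σ (O − E)² / E
  disc-shaped: (1668 − 1650.9375)² / 1650.9375 = 0.1763
  spherical: (1091 − 1100.625)² / 1100.625 = 0.0842
  elongated: (176 − 183.4375)² / 183.4375 = 0.3016
χ² = 0.1763 + 0.0842 + 0.3016 = 0.5621 ≈ 0.562
Degrees of freedom = 3 − 1 = 2; critical value at α = 0.05 is 5.991.
Since 0.562 < 5.991, we fail to reject the null hypothesis — the data are consistent with the 9:6:1 ratio.

0.562; consistent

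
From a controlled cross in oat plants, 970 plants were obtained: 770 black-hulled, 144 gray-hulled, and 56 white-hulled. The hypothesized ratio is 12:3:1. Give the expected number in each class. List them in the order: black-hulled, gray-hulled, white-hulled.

Expected counts for N = 970 under a 12:3:1 ratio (total parts = 16):
  black-hulled: 970 × 12/16 = 727.5
  gray-hulled: 970 × 3/16 = 181.875
  white-hulled: 970 × 1/16 = 60.625

727.5, 181.875, 60.625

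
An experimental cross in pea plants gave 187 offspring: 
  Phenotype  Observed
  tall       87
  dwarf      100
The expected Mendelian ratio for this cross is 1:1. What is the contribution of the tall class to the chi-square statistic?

0.452

The 1:1 ratio has 2 parts, so with N = 187 the expected counts are:
  tall: 187 × 1/2 = 93.5
  dwarf: 187 × 1/2 = 93.5
Contribution of tall: (87 − 93.5)² / 93.5 = 0.4519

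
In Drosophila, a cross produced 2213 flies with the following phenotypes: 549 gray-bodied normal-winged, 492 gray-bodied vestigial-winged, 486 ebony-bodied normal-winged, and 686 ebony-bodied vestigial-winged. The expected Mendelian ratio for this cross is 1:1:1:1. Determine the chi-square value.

The 1:1:1:1 ratio has 4 parts, so with N = 2213 the expected counts are:
  gray-bodied normal-winged: 2213 × 1/4 = 553.25
  gray-bodied vestigial-winged: 2213 × 1/4 = 553.25
  ebony-bodied normal-winged: 2213 × 1/4 = 553.25
  ebony-bodied vestigial-winged: 2213 × 1/4 = 553.25
χ² = Σ (O − E)² / E
  gray-bodied normal-winged: (549 − 553.25)² / 553.25 = 0.0326
  gray-bodied vestigial-winged: (492 − 553.25)² / 553.25 = 6.7810
  ebony-bodied normal-winged: (486 − 553.25)² / 553.25 = 8.1745
  ebony-bodied vestigial-winged: (686 − 553.25)² / 553.25 = 31.8528
χ² = 0.0326 + 6.7810 + 8.1745 + 31.8528 = 46.8409 ≈ 46.841

46.841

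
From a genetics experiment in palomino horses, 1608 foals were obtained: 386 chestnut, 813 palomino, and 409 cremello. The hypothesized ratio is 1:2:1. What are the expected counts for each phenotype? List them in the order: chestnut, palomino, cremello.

Under the 1:2:1 hypothesis (Σ ratio = 4, N = 1608):
  chestnut: 1608 × 1/4 = 402
  palomino: 1608 × 2/4 = 804
  cremello: 1608 × 1/4 = 402

402, 804, 402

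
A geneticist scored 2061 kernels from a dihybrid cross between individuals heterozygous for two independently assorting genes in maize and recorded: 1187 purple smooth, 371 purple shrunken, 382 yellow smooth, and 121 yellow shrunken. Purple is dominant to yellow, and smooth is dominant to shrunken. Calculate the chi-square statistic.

A dihybrid F₂ with independent assortment and complete dominance at both loci gives a 9:3:3:1 phenotypic ratio.
Expected counts for N = 2061 under a 9:3:3:1 ratio (total parts = 16):
  purple smooth: 2061 × 9/16 = 1159.3125
  purple shrunken: 2061 × 3/16 = 386.4375
  yellow smooth: 2061 × 3/16 = 386.4375
  yellow shrunken: 2061 × 1/16 = 128.8125
χ² = Σ (O − E)² / E
  purple smooth: (1187 − 1159.3125)² / 1159.3125 = 0.6613
  purple shrunken: (371 − 386.4375)² / 386.4375 = 0.6167
  yellow smooth: (382 − 386.4375)² / 386.4375 = 0.0510
  yellow shrunken: (121 − 128.8125)² / 128.8125 = 0.4738
χ² = 0.6613 + 0.6167 + 0.0510 + 0.4738 = 1.8028 ≈ 1.803

1.803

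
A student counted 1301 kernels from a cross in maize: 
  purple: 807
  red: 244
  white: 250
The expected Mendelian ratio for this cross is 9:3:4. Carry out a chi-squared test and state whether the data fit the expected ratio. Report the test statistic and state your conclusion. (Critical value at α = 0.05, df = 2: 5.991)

25.135; not consistent

The 9:3:4 ratio has 16 parts, so with N = 1301 the expected counts are:
  purple: 1301 × 9/16 = 731.8125
  red: 1301 × 3/16 = 243.9375
  white: 1301 × 4/16 = 325.25
χ² = Σ (O − E)² / E
  purple: (807 − 731.8125)² / 731.8125 = 7.7249
  red: (244 − 243.9375)² / 243.9375 = 0.0000
  white: (250 − 325.25)² / 325.25 = 17.4099
χ² = 7.7249 + 0.0000 + 17.4099 = 25.1348 ≈ 25.135
Degrees of freedom = 3 − 1 = 2; critical value at α = 0.05 is 5.991.
Since 25.135 > 5.991, we reject the null hypothesis — the data do not fit the 9:3:4 ratio.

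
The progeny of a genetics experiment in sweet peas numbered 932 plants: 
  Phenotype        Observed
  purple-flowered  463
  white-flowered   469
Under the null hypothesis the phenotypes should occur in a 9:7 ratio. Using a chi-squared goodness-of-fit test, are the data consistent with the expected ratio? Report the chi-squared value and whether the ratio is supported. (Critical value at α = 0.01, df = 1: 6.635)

16.357; not consistent

The 9:7 ratio has 16 parts, so with N = 932 the expected counts are:
  purple-flowered: 932 × 9/16 = 524.25
  white-flowered: 932 × 7/16 = 407.75
χ² = Σ (O − E)² / E
  purple-flowered: (463 − 524.25)² / 524.25 = 7.1561
  white-flowered: (469 − 407.75)² / 407.75 = 9.2006
χ² = 7.1561 + 9.2006 = 16.3567 ≈ 16.357
Degrees of freedom = 2 − 1 = 1; critical value at α = 0.01 is 6.635.
Since 16.357 > 6.635, we reject the null hypothesis — the data do not fit the 9:7 ratio.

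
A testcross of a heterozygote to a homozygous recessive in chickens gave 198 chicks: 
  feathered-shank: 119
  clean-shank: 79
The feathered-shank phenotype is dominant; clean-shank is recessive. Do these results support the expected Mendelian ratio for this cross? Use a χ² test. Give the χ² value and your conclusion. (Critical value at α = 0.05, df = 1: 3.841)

A testcross of a heterozygote (Aa × aa) gives a 1:1 phenotypic ratio.
The 1:1 ratio has 2 parts, so with N = 198 the expected counts are:
  feathered-shank: 198 × 1/2 = 99
  clean-shank: 198 × 1/2 = 99
χ² = Σ (O − E)² / E
  feathered-shank: (119 − 99)² / 99 = 4.0404
  clean-shank: (79 − 99)² / 99 = 4.0404
χ² = 4.0404 + 4.0404 = 8.0808 ≈ 8.081
Degrees of freedom = 2 − 1 = 1; critical value at α = 0.05 is 3.841.
Since 8.081 > 3.841, we reject the null hypothesis — the data do not fit the 1:1 ratio.

8.081; not consistent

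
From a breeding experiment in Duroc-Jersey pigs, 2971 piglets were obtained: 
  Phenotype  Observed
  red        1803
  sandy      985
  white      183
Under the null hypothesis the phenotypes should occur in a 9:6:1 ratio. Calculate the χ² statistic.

25.401

Under the 9:6:1 hypothesis (Σ ratio = 16, N = 2971):
  red: 2971 × 9/16 = 1671.1875
  sandy: 2971 × 6/16 = 1114.125
  white: 2971 × 1/16 = 185.6875
χ² = Σ (O − E)² / E
  red: (1803 − 1671.1875)² / 1671.1875 = 10.3965
  sandy: (985 − 1114.125)² / 1114.125 = 14.9653
  white: (183 − 185.6875)² / 185.6875 = 0.0389
χ² = 10.3965 + 14.9653 + 0.0389 = 25.4007 ≈ 25.401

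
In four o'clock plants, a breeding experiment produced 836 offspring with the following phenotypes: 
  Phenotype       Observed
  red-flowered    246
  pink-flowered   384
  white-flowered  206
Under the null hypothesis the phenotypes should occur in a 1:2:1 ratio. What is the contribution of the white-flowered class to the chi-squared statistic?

0.043

Under the 1:2:1 hypothesis (Σ ratio = 4, N = 836):
  red-flowered: 836 × 1/4 = 209
  pink-flowered: 836 × 2/4 = 418
  white-flowered: 836 × 1/4 = 209
Contribution of white-flowered: (206 − 209)² / 209 = 0.0431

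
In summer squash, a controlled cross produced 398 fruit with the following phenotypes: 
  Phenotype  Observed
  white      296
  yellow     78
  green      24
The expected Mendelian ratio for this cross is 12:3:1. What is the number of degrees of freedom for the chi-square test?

2

A goodness-of-fit test with 3 phenotype classes has df = 3 − 1 = 2.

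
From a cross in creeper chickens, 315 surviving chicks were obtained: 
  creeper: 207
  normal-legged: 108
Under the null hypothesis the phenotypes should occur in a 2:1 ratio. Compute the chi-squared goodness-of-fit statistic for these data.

Expected counts for N = 315 under a 2:1 ratio (total parts = 3):
  creeper: 315 × 2/3 = 210
  normal-legged: 315 × 1/3 = 105
χ² = Σ (O − E)² / E
  creeper: (207 − 210)² / 210 = 0.0429
  normal-legged: (108 − 105)² / 105 = 0.0857
χ² = 0.0429 + 0.0857 = 0.1286 ≈ 0.129

0.129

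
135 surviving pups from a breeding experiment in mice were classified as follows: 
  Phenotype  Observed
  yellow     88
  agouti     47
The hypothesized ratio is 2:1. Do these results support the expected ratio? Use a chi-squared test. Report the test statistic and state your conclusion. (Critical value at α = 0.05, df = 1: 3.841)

0.133; consistent

Total ratio parts = 3. Expected numbers out of 135:
  yellow: 135 × 2/3 = 90
  agouti: 135 × 1/3 = 45
χ² = Σ (O − E)² / E
  yellow: (88 − 90)² / 90 = 0.0444
  agouti: (47 − 45)² / 45 = 0.0889
χ² = 0.0444 + 0.0889 = 0.1333 ≈ 0.133
Degrees of freedom = 2 − 1 = 1; critical value at α = 0.05 is 3.841.
Since 0.133 < 3.841, we fail to reject the null hypothesis — the data are consistent with the 2:1 ratio.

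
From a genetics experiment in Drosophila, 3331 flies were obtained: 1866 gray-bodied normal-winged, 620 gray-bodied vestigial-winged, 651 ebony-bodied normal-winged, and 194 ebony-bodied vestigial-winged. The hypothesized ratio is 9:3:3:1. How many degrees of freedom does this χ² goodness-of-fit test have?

3

A goodness-of-fit test with 4 phenotype classes has df = 4 − 1 = 3.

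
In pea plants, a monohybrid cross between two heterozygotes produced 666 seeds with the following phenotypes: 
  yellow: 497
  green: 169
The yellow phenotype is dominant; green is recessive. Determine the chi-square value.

For a monohybrid cross between heterozygotes with complete dominance, the expected phenotypic ratio is 3:1.
The 3:1 ratio has 4 parts, so with N = 666 the expected counts are:
  yellow: 666 × 3/4 = 499.5
  green: 666 × 1/4 = 166.5
χ² = Σ (O − E)² / E
  yellow: (497 − 499.5)² / 499.5 = 0.0125
  green: (169 − 166.5)² / 166.5 = 0.0375
χ² = 0.0125 + 0.0375 = 0.050

0.050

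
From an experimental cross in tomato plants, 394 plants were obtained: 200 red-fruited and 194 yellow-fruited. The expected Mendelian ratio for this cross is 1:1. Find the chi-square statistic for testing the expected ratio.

Expected counts for N = 394 under a 1:1 ratio (total parts = 2):
  red-fruited: 394 × 1/2 = 197
  yellow-fruited: 394 × 1/2 = 197
χ² = Σ (O − E)² / E
  red-fruited: (200 − 197)² / 197 = 0.0457
  yellow-fruited: (194 − 197)² / 197 = 0.0457
χ² = 0.0457 + 0.0457 = 0.0914 ≈ 0.091

0.091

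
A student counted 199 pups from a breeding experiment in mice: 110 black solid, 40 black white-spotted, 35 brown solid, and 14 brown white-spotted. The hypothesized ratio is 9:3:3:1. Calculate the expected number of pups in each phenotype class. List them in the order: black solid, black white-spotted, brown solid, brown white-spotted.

111.9375, 37.3125, 37.3125, 12.4375

Expected counts for N = 199 under a 9:3:3:1 ratio (total parts = 16):
  black solid: 199 × 9/16 = 111.9375
  black white-spotted: 199 × 3/16 = 37.3125
  brown solid: 199 × 3/16 = 37.3125
  brown white-spotted: 199 × 1/16 = 12.4375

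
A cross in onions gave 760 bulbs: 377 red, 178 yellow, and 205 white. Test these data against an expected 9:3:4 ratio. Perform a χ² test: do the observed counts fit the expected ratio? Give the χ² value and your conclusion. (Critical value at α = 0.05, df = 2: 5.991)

Under the 9:3:4 hypothesis (Σ ratio = 16, N = 760):
  red: 760 × 9/16 = 427.5
  yellow: 760 × 3/16 = 142.5
  white: 760 × 4/16 = 190
χ² = Σ (O − E)² / E
  red: (377 − 427.5)² / 427.5 = 5.9655
  yellow: (178 − 142.5)² / 142.5 = 8.8439
  white: (205 − 190)² / 190 = 1.1842
χ² = 5.9655 + 8.8439 + 1.1842 = 15.9936 ≈ 15.994
Degrees of freedom = 3 − 1 = 2; critical value at α = 0.05 is 5.991.
Since 15.994 > 5.991, we reject the null hypothesis — the data do not fit the 9:3:4 ratio.

15.994; not consistent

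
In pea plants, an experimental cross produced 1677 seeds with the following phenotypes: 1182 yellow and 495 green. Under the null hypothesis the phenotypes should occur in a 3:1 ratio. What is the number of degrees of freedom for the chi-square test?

A goodness-of-fit test with 2 phenotype classes has df = 2 − 1 = 1.

1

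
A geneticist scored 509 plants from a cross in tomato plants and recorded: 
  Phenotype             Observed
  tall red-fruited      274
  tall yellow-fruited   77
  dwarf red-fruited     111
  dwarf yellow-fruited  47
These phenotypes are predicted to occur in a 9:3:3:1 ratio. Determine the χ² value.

13.880

Expected counts for N = 509 under a 9:3:3:1 ratio (total parts = 16):
  tall red-fruited: 509 × 9/16 = 286.3125
  tall yellow-fruited: 509 × 3/16 = 95.4375
  dwarf red-fruited: 509 × 3/16 = 95.4375
  dwarf yellow-fruited: 509 × 1/16 = 31.8125
χ² = Σ (O − E)² / E
  tall red-fruited: (274 − 286.3125)² / 286.3125 = 0.5295
  tall yellow-fruited: (77 − 95.4375)² / 95.4375 = 3.5619
  dwarf red-fruited: (111 − 95.4375)² / 95.4375 = 2.5377
  dwarf yellow-fruited: (47 − 31.8125)² / 31.8125 = 7.2506
χ² = 0.5295 + 3.5619 + 2.5377 + 7.2506 = 13.8797 ≈ 13.880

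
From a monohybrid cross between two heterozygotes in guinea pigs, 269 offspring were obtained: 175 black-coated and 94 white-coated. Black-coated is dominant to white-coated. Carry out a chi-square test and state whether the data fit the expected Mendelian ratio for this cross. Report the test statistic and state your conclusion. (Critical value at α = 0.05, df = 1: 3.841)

14.187; not consistent

For a monohybrid cross between heterozygotes with complete dominance, the expected phenotypic ratio is 3:1.
Total ratio parts = 4. Expected numbers out of 269:
  black-coated: 269 × 3/4 = 201.75
  white-coated: 269 × 1/4 = 67.25
χ² = Σ (O − E)² / E
  black-coated: (175 − 201.75)² / 201.75 = 3.5468
  white-coated: (94 − 67.25)² / 67.25 = 10.6403
χ² = 3.5468 + 10.6403 = 14.1871 ≈ 14.187
Degrees of freedom = 2 − 1 = 1; critical value at α = 0.05 is 3.841.
Since 14.187 > 3.841, we reject the null hypothesis — the data do not fit the 3:1 ratio.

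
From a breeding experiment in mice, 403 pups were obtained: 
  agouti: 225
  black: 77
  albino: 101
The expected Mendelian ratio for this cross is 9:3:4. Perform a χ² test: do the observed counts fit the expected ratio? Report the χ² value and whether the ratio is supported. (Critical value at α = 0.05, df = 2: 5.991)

0.041; consistent

Expected counts for N = 403 under a 9:3:4 ratio (total parts = 16):
  agouti: 403 × 9/16 = 226.6875
  black: 403 × 3/16 = 75.5625
  albino: 403 × 4/16 = 100.75
χ² = Σ (O − E)² / E
  agouti: (225 − 226.6875)² / 226.6875 = 0.0126
  black: (77 − 75.5625)² / 75.5625 = 0.0273
  albino: (101 − 100.75)² / 100.75 = 0.0006
χ² = 0.0126 + 0.0273 + 0.0006 = 0.0405 ≈ 0.041
Degrees of freedom = 3 − 1 = 2; critical value at α = 0.05 is 5.991.
Since 0.041 < 5.991, we fail to reject the null hypothesis — the data are consistent with the 9:3:4 ratio.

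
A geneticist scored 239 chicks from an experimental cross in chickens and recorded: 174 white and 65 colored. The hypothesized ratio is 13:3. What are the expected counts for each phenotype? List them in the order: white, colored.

The 13:3 ratio has 16 parts, so with N = 239 the expected counts are:
  white: 239 × 13/16 = 194.1875
  colored: 239 × 3/16 = 44.8125

194.1875, 44.8125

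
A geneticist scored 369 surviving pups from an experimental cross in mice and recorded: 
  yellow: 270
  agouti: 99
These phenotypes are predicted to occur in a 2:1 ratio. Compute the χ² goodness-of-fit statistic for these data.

7.024

Under the 2:1 hypothesis (Σ ratio = 3, N = 369):
  yellow: 369 × 2/3 = 246
  agouti: 369 × 1/3 = 123
χ² = Σ (O − E)² / E
  yellow: (270 − 246)² / 246 = 2.3415
  agouti: (99 − 123)² / 123 = 4.6829
χ² = 2.3415 + 4.6829 = 7.0244 ≈ 7.024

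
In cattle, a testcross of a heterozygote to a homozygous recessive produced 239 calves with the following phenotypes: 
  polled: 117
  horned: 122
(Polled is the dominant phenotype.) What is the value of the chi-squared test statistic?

A testcross of a heterozygote (Aa × aa) gives a 1:1 phenotypic ratio.
Total ratio parts = 2. Expected numbers out of 239:
  polled: 239 × 1/2 = 119.5
  horned: 239 × 1/2 = 119.5
χ² = Σ (O − E)² / E
  polled: (117 − 119.5)² / 119.5 = 0.0523
  horned: (122 − 119.5)² / 119.5 = 0.0523
χ² = 0.0523 + 0.0523 = 0.1046 ≈ 0.105

0.105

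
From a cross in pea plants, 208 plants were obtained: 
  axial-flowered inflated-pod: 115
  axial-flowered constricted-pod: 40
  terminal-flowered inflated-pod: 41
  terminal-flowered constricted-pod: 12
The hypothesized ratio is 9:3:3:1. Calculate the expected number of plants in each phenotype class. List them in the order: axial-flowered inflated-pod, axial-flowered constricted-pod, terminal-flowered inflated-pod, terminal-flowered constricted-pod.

117, 39, 39, 13

Expected counts for N = 208 under a 9:3:3:1 ratio (total parts = 16):
  axial-flowered inflated-pod: 208 × 9/16 = 117
  axial-flowered constricted-pod: 208 × 3/16 = 39
  terminal-flowered inflated-pod: 208 × 3/16 = 39
  terminal-flowered constricted-pod: 208 × 1/16 = 13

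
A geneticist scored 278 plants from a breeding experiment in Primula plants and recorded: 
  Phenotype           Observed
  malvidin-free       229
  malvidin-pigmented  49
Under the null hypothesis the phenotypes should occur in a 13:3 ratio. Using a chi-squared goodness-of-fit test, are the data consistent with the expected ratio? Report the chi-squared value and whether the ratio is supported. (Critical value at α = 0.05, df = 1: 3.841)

Under the 13:3 hypothesis (Σ ratio = 16, N = 278):
  malvidin-free: 278 × 13/16 = 225.875
  malvidin-pigmented: 278 × 3/16 = 52.125
χ² = Σ (O − E)² / E
  malvidin-free: (229 − 225.875)² / 225.875 = 0.0432
  malvidin-pigmented: (49 − 52.125)² / 52.125 = 0.1874
χ² = 0.0432 + 0.1874 = 0.2306 ≈ 0.231
Degrees of freedom = 2 − 1 = 1; critical value at α = 0.05 is 3.841.
Since 0.231 < 3.841, we fail to reject the null hypothesis — the data are consistent with the 13:3 ratio.

0.231; consistent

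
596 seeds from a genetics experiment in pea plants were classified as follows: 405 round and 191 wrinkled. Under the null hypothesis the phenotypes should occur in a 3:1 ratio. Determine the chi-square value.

15.785

Total ratio parts = 4. Expected numbers out of 596:
  round: 596 × 3/4 = 447
  wrinkled: 596 × 1/4 = 149
χ² = Σ (O − E)² / E
  round: (405 − 447)² / 447 = 3.9463
  wrinkled: (191 − 149)² / 149 = 11.8389
χ² = 3.9463 + 11.8389 = 15.7852 ≈ 15.785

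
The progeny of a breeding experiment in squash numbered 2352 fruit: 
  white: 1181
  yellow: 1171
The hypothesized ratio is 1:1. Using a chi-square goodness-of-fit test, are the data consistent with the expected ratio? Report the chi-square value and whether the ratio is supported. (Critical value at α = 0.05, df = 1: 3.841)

0.043; consistent

Total ratio parts = 2. Expected numbers out of 2352:
  white: 2352 × 1/2 = 1176
  yellow: 2352 × 1/2 = 1176
χ² = Σ (O − E)² / E
  white: (1181 − 1176)² / 1176 = 0.0213
  yellow: (1171 − 1176)² / 1176 = 0.0213
χ² = 0.0213 + 0.0213 = 0.0426 ≈ 0.043
Degrees of freedom = 2 − 1 = 1; critical value at α = 0.05 is 3.841.
Since 0.043 < 3.841, we fail to reject the null hypothesis — the data are consistent with the 1:1 ratio.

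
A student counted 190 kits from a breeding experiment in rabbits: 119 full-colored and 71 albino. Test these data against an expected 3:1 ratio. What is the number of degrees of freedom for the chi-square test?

1

A goodness-of-fit test with 2 phenotype classes has df = 2 − 1 = 1.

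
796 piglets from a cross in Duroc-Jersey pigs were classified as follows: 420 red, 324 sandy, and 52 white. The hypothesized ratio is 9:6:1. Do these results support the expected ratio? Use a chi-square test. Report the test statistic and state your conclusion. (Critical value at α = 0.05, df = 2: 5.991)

Total ratio parts = 16. Expected numbers out of 796:
  red: 796 × 9/16 = 447.75
  sandy: 796 × 6/16 = 298.5
  white: 796 × 1/16 = 49.75
χ² = Σ (O − E)² / E
  red: (420 − 447.75)² / 447.75 = 1.7198
  sandy: (324 − 298.5)² / 298.5 = 2.1784
  white: (52 − 49.75)² / 49.75 = 0.1018
χ² = 1.7198 + 2.1784 + 0.1018 = 4.000
Degrees of freedom = 3 − 1 = 2; critical value at α = 0.05 is 5.991.
Since 4.000 < 5.991, we fail to reject the null hypothesis — the data are consistent with the 9:6:1 ratio.

4.000; consistent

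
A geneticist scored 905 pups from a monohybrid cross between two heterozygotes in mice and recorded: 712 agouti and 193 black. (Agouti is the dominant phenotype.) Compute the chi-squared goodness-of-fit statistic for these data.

For a monohybrid cross between heterozygotes with complete dominance, the expected phenotypic ratio is 3:1.
Under the 3:1 hypothesis (Σ ratio = 4, N = 905):
  agouti: 905 × 3/4 = 678.75
  black: 905 × 1/4 = 226.25
χ² = Σ (O − E)² / E
  agouti: (712 − 678.75)² / 678.75 = 1.6288
  black: (193 − 226.25)² / 226.25 = 4.8865
χ² = 1.6288 + 4.8865 = 6.5153 ≈ 6.515

6.515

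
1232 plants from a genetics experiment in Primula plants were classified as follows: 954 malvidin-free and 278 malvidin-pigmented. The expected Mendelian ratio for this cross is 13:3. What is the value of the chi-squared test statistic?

11.770

Total ratio parts = 16. Expected numbers out of 1232:
  malvidin-free: 1232 × 13/16 = 1001
  malvidin-pigmented: 1232 × 3/16 = 231
χ² = Σ (O − E)² / E
  malvidin-free: (954 − 1001)² / 1001 = 2.2068
  malvidin-pigmented: (278 − 231)² / 231 = 9.5628
χ² = 2.2068 + 9.5628 = 11.7696 ≈ 11.770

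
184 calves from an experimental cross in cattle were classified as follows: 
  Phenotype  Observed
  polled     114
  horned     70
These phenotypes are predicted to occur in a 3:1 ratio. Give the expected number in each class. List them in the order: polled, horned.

Under the 3:1 hypothesis (Σ ratio = 4, N = 184):
  polled: 184 × 3/4 = 138
  horned: 184 × 1/4 = 46

138, 46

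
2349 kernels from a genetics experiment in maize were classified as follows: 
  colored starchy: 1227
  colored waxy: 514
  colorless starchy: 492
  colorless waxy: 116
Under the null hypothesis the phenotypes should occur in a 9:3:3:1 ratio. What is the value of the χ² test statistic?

Under the 9:3:3:1 hypothesis (Σ ratio = 16, N = 2349):
  colored starchy: 2349 × 9/16 = 1321.3125
  colored waxy: 2349 × 3/16 = 440.4375
  colorless starchy: 2349 × 3/16 = 440.4375
  colorless waxy: 2349 × 1/16 = 146.8125
χ² = Σ (O − E)² / E
  colored starchy: (1227 − 1321.3125)² / 1321.3125 = 6.7318
  colored waxy: (514 − 440.4375)² / 440.4375 = 12.2865
  colorless starchy: (492 − 440.4375)² / 440.4375 = 6.0365
  colorless waxy: (116 − 146.8125)² / 146.8125 = 6.4668
χ² = 6.7318 + 12.2865 + 6.0365 + 6.4668 = 31.5216 ≈ 31.522

31.522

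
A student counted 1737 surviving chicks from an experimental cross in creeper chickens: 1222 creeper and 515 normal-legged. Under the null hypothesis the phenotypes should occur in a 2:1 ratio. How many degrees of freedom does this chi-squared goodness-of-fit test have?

1

A goodness-of-fit test with 2 phenotype classes has df = 2 − 1 = 1.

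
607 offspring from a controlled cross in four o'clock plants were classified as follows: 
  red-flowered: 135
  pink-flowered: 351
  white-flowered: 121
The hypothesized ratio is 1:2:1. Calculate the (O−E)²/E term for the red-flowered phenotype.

Expected counts for N = 607 under a 1:2:1 ratio (total parts = 4):
  red-flowered: 607 × 1/4 = 151.75
  pink-flowered: 607 × 2/4 = 303.5
  white-flowered: 607 × 1/4 = 151.75
Contribution of red-flowered: (135 − 151.75)² / 151.75 = 1.8488

1.849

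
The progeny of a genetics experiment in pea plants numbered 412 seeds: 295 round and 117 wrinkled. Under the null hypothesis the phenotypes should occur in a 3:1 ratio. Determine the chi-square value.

2.537

Total ratio parts = 4. Expected numbers out of 412:
  round: 412 × 3/4 = 309
  wrinkled: 412 × 1/4 = 103
χ² = Σ (O − E)² / E
  round: (295 − 309)² / 309 = 0.6343
  wrinkled: (117 − 103)² / 103 = 1.9029
χ² = 0.6343 + 1.9029 = 2.5372 ≈ 2.537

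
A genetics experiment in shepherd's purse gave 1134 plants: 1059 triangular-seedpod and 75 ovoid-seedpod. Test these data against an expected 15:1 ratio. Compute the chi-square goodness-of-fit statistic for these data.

0.256

Under the 15:1 hypothesis (Σ ratio = 16, N = 1134):
  triangular-seedpod: 1134 × 15/16 = 1063.125
  ovoid-seedpod: 1134 × 1/16 = 70.875
χ² = Σ (O − E)² / E
  triangular-seedpod: (1059 − 1063.125)² / 1063.125 = 0.0160
  ovoid-seedpod: (75 − 70.875)² / 70.875 = 0.2401
χ² = 0.0160 + 0.2401 = 0.2561 ≈ 0.256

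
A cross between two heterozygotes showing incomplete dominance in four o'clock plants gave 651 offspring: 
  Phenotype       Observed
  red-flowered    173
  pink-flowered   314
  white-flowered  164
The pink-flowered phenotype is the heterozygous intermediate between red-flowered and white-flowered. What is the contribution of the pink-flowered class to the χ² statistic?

With incomplete dominance, a heterozygote × heterozygote cross gives a 1:2:1 phenotypic ratio.
The 1:2:1 ratio has 4 parts, so with N = 651 the expected counts are:
  red-flowered: 651 × 1/4 = 162.75
  pink-flowered: 651 × 2/4 = 325.5
  white-flowered: 651 × 1/4 = 162.75
Contribution of pink-flowered: (314 − 325.5)² / 325.5 = 0.4063

0.406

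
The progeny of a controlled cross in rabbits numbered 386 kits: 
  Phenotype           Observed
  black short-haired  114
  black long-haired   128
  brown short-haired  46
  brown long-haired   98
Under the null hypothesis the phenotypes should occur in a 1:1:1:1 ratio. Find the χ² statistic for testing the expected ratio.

39.907

Under the 1:1:1:1 hypothesis (Σ ratio = 4, N = 386):
  black short-haired: 386 × 1/4 = 96.5
  black long-haired: 386 × 1/4 = 96.5
  brown short-haired: 386 × 1/4 = 96.5
  brown long-haired: 386 × 1/4 = 96.5
χ² = Σ (O − E)² / E
  black short-haired: (114 − 96.5)² / 96.5 = 3.1736
  black long-haired: (128 − 96.5)² / 96.5 = 10.2824
  brown short-haired: (46 − 96.5)² / 96.5 = 26.4275
  brown long-haired: (98 − 96.5)² / 96.5 = 0.0233
χ² = 3.1736 + 10.2824 + 26.4275 + 0.0233 = 39.9068 ≈ 39.907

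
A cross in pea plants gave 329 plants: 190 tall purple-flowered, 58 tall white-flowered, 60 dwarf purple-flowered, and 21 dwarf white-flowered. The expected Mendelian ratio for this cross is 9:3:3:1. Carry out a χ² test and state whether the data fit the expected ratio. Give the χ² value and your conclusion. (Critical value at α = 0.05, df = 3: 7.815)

The 9:3:3:1 ratio has 16 parts, so with N = 329 the expected counts are:
  tall purple-flowered: 329 × 9/16 = 185.0625
  tall white-flowered: 329 × 3/16 = 61.6875
  dwarf purple-flowered: 329 × 3/16 = 61.6875
  dwarf white-flowered: 329 × 1/16 = 20.5625
χ² = Σ (O − E)² / E
  tall purple-flowered: (190 − 185.0625)² / 185.0625 = 0.1317
  tall white-flowered: (58 − 61.6875)² / 61.6875 = 0.2204
  dwarf purple-flowered: (60 − 61.6875)² / 61.6875 = 0.0462
  dwarf white-flowered: (21 − 20.5625)² / 20.5625 = 0.0093
χ² = 0.1317 + 0.2204 + 0.0462 + 0.0093 = 0.4076 ≈ 0.408
Degrees of freedom = 4 − 1 = 3; critical value at α = 0.05 is 7.815.
Since 0.408 < 7.815, we fail to reject the null hypothesis — the data are consistent with the 9:3:3:1 ratio.

0.408; consistent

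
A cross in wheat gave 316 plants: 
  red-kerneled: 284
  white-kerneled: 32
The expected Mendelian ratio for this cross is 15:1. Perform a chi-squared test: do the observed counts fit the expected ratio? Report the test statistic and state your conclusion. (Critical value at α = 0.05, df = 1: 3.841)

Total ratio parts = 16. Expected numbers out of 316:
  red-kerneled: 316 × 15/16 = 296.25
  white-kerneled: 316 × 1/16 = 19.75
χ² = Σ (O − E)² / E
  red-kerneled: (284 − 296.25)² / 296.25 = 0.5065
  white-kerneled: (32 − 19.75)² / 19.75 = 7.5981
χ² = 0.5065 + 7.5981 = 8.1046 ≈ 8.105
Degrees of freedom = 2 − 1 = 1; critical value at α = 0.05 is 3.841.
Since 8.105 > 3.841, we reject the null hypothesis — the data do not fit the 15:1 ratio.

8.105; not consistent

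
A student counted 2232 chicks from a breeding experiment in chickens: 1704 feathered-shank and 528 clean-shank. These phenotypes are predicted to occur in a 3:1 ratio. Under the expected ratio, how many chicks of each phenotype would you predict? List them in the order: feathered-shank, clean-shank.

Total ratio parts = 4. Expected numbers out of 2232:
  feathered-shank: 2232 × 3/4 = 1674
  clean-shank: 2232 × 1/4 = 558

1674, 558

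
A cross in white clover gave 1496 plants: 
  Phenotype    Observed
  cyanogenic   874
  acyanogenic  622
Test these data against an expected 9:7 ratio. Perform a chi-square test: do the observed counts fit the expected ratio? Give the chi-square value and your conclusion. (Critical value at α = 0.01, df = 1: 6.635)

Expected counts for N = 1496 under a 9:7 ratio (total parts = 16):
  cyanogenic: 1496 × 9/16 = 841.5
  acyanogenic: 1496 × 7/16 = 654.5
χ² = Σ (O − E)² / E
  cyanogenic: (874 − 841.5)² / 841.5 = 1.2552
  acyanogenic: (622 − 654.5)² / 654.5 = 1.6138
χ² = 1.2552 + 1.6138 = 2.869
Degrees of freedom = 2 − 1 = 1; critical value at α = 0.01 is 6.635.
Since 2.869 < 6.635, we fail to reject the null hypothesis — the data are consistent with the 9:7 ratio.

2.869; consistent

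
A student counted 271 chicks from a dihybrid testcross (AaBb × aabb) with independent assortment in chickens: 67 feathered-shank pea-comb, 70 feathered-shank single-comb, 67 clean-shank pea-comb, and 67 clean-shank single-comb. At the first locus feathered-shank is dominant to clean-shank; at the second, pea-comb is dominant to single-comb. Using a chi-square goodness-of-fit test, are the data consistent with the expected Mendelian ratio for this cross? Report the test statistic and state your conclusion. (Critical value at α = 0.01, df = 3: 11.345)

A dihybrid testcross with independent assortment gives a 1:1:1:1 ratio.
Expected counts for N = 271 under a 1:1:1:1 ratio (total parts = 4):
  feathered-shank pea-comb: 271 × 1/4 = 67.75
  feathered-shank single-comb: 271 × 1/4 = 67.75
  clean-shank pea-comb: 271 × 1/4 = 67.75
  clean-shank single-comb: 271 × 1/4 = 67.75
χ² = Σ (O − E)² / E
  feathered-shank pea-comb: (67 − 67.75)² / 67.75 = 0.0083
  feathered-shank single-comb: (70 − 67.75)² / 67.75 = 0.0747
  clean-shank pea-comb: (67 − 67.75)² / 67.75 = 0.0083
  clean-shank single-comb: (67 − 67.75)² / 67.75 = 0.0083
χ² = 0.0083 + 0.0747 + 0.0083 + 0.0083 = 0.0996 ≈ 0.100
Degrees of freedom = 4 − 1 = 3; critical value at α = 0.01 is 11.345.
Since 0.100 < 11.345, we fail to reject the null hypothesis — the data are consistent with the 1:1:1:1 ratio.

0.100; consistent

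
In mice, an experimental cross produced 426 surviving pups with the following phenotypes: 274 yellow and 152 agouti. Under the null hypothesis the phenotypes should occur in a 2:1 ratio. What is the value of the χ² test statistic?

Expected counts for N = 426 under a 2:1 ratio (total parts = 3):
  yellow: 426 × 2/3 = 284
  agouti: 426 × 1/3 = 142
χ² = Σ (O − E)² / E
  yellow: (274 − 284)² / 284 = 0.3521
  agouti: (152 − 142)² / 142 = 0.7042
χ² = 0.3521 + 0.7042 = 1.0563 ≈ 1.056

1.056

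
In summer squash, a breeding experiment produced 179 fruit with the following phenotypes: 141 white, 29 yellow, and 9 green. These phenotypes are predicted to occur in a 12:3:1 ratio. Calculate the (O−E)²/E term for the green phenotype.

Expected counts for N = 179 under a 12:3:1 ratio (total parts = 16):
  white: 179 × 12/16 = 134.25
  yellow: 179 × 3/16 = 33.5625
  green: 179 × 1/16 = 11.1875
Contribution of green: (9 − 11.1875)² / 11.1875 = 0.4277

0.428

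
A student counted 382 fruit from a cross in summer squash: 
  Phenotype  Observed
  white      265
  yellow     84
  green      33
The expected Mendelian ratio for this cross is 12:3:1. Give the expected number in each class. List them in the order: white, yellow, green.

286.5, 71.625, 23.875

Total ratio parts = 16. Expected numbers out of 382:
  white: 382 × 12/16 = 286.5
  yellow: 382 × 3/16 = 71.625
  green: 382 × 1/16 = 23.875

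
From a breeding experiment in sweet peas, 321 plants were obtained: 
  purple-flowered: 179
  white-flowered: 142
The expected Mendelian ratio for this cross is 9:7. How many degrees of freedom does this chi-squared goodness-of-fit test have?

A goodness-of-fit test with 2 phenotype classes has df = 2 − 1 = 1.

1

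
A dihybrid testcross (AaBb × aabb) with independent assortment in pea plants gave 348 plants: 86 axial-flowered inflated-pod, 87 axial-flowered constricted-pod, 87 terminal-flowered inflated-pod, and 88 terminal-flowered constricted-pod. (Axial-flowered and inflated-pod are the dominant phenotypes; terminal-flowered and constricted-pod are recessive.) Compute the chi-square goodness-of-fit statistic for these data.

A dihybrid testcross with independent assortment gives a 1:1:1:1 ratio.
Total ratio parts = 4. Expected numbers out of 348:
  axial-flowered inflated-pod: 348 × 1/4 = 87
  axial-flowered constricted-pod: 348 × 1/4 = 87
  terminal-flowered inflated-pod: 348 × 1/4 = 87
  terminal-flowered constricted-pod: 348 × 1/4 = 87
χ² = Σ (O − E)² / E
  axial-flowered inflated-pod: (86 − 87)² / 87 = 0.0115
  axial-flowered constricted-pod: (87 − 87)² / 87 = 0.0000
  terminal-flowered inflated-pod: (87 − 87)² / 87 = 0.0000
  terminal-flowered constricted-pod: (88 − 87)² / 87 = 0.0115
χ² = 0.0115 + 0.0000 + 0.0000 + 0.0115 = 0.023

0.023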